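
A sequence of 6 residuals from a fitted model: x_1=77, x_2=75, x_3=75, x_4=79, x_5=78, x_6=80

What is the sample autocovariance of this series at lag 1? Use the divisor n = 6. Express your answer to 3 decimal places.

0.870

Mean x̄ = (77 + 75 + 75 + 79 + 78 + 80)/6 = 77.3333
Σ_{t=1}^{5}(x_t−x̄)(x_{t+1}−x̄) = 5.2222
γ_1 = 5.2222 / 6 = 0.870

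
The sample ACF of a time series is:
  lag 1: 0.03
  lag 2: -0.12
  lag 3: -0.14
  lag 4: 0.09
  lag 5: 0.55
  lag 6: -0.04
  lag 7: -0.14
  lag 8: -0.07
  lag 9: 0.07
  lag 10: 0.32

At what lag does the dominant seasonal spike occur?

The largest autocorrelation is r_5 = 0.55, with a weaker echo at lag 10 (0.32); the remaining lags stay at or below 0.09.
The dominant spike at lag 5 indicates a seasonal period of 5.

5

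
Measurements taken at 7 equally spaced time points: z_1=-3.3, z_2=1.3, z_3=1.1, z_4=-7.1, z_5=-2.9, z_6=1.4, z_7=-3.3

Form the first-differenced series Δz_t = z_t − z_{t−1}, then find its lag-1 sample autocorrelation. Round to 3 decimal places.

-0.245

First differences Δz: 4.6, -0.2, -8.2, 4.2, 4.3, -4.7
Mean of differences = 0.0000
Numerator Σ(Δz_t−Δz̄)(Δz_{t+1}−Δz̄) = -35.8700
Denominator Σ(Δz_t−Δz̄)² = 146.6600
r_1(Δz) = -35.8700 / 146.6600 = -0.245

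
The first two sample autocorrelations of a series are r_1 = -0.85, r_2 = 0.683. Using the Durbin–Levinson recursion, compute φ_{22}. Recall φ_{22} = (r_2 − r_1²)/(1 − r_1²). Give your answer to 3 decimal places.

φ_{22} = (r_2 − r_1²) / (1 − r_1²)
r_1² = (-0.85)² = 0.7225
Numerator = 0.683 − 0.7225 = -0.0395; denominator = 1 − 0.7225 = 0.2775
φ_{22} = -0.0395 / 0.2775 = -0.142

-0.142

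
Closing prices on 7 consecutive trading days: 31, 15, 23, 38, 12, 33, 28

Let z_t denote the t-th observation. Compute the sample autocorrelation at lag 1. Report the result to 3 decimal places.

Mean z̄ = (31 + 15 + 23 + 38 + 12 + 33 + 28)/7 = 25.7143
Numerator Σ_{t=1}^{6}(z_t−z̄)(z_{t+1}−z̄) = -312.6531
Denominator Σ(z_t−z̄)² = 547.4286
r_1 = -312.6531 / 547.4286 = -0.571

-0.571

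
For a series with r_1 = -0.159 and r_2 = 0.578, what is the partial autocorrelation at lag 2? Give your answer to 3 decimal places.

φ_{22} = (r_2 − r_1²) / (1 − r_1²)
r_1² = (-0.159)² = 0.025281
Numerator = 0.578 − 0.0253 = 0.5527; denominator = 1 − 0.0253 = 0.9747
φ_{22} = 0.5527 / 0.9747 = 0.567

0.567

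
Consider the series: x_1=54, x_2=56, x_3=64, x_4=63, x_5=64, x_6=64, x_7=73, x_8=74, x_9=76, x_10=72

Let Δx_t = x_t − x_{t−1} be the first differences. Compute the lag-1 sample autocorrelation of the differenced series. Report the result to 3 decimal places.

First differences Δx: 2, 8, -1, 1, 0, 9, 1, 2, -4
Mean of differences = 2.0000
Numerator Σ(Δx_t−Δx̄)(Δx_{t+1}−Δx̄) = -34.0000
Denominator Σ(Δx_t−Δx̄)² = 136.0000
r_1(Δx) = -34.0000 / 136.0000 = -0.250

-0.250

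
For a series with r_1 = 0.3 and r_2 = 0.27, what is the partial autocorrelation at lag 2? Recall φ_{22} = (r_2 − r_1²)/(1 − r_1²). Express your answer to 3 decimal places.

φ_{22} = (r_2 − r_1²) / (1 − r_1²)
r_1² = (0.3)² = 0.09
Numerator = 0.27 − 0.0900 = 0.1800; denominator = 1 − 0.0900 = 0.9100
φ_{22} = 0.1800 / 0.9100 = 0.198

0.198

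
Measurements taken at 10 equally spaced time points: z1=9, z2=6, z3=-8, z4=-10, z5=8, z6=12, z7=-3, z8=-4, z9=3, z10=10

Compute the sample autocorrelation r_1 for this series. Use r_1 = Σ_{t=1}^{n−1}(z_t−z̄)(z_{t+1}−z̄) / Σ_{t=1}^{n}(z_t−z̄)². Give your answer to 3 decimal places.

Mean z̄ = (9 + 6 − 8 − 10 + 8 + 12 − 3 − 4 + 3 + 10)/10 = 2.3000
Numerator Σ_{t=1}^{9}(z_t−z̄)(z_{t+1}−z̄) = 81.5100
Denominator Σ(z_t−z̄)² = 570.1000
r_1 = 81.5100 / 570.1000 = 0.143

0.143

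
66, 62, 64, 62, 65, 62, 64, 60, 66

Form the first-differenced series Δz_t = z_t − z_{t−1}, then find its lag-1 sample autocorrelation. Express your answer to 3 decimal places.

-0.663

First differences Δz: -4, 2, -2, 3, -3, 2, -4, 6
Mean of differences = 0.0000
Numerator Σ(Δz_t−Δz̄)(Δz_{t+1}−Δz̄) = -65.0000
Denominator Σ(Δz_t−Δz̄)² = 98.0000
r_1(Δz) = -65.0000 / 98.0000 = -0.663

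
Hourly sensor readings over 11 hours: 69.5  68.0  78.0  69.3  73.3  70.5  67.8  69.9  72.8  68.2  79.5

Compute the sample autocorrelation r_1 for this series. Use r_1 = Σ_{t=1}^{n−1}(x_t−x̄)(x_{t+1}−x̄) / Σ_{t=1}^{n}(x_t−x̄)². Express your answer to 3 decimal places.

Mean x̄ = (69.5 + 68.0 + 78.0 + 69.3 + 73.3 + 70.5 + 67.8 + 69.9 + 72.8 + 68.2 + 79.5)/11 = 71.5273
Numerator Σ_{t=1}^{10}(x_t−x̄)(x_{t+1}−x̄) = -58.8053
Denominator Σ(x_t−x̄)² = 160.4018
r_1 = -58.8053 / 160.4018 = -0.367

-0.367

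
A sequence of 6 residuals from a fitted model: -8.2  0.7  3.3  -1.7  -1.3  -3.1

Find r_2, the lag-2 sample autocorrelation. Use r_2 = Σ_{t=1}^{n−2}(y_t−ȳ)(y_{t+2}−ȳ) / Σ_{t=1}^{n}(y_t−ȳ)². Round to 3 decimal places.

Mean ȳ = (-8.2 + 0.7 + 3.3 − 1.7 − 1.3 − 3.1)/6 = -1.7167
Deviations from mean: -6.4833, 2.4167, 5.0167, 0.0167, 0.4167, -1.3833
Σ(y_t−ȳ)(y_{t+2}−ȳ) = (-32.5247) + (0.0403) + (2.0903) + (-0.0231) = -30.4172
Denominator Σ(y_t−ȳ)² = 75.1283
r_2 = -30.4172 / 75.1283 = -0.405

-0.405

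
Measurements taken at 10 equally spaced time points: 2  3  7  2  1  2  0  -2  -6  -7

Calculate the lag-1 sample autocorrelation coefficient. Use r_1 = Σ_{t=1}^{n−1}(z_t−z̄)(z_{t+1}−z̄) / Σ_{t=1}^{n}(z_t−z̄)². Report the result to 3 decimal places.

0.611

Mean z̄ = (2 + 3 + 7 + 2 + 1 + 2 + 0 − 2 − 6 − 7)/10 = 0.2000
Numerator Σ_{t=1}^{9}(z_t−z̄)(z_{t+1}−z̄) = 97.5600
Denominator Σ(z_t−z̄)² = 159.6000
r_1 = 97.5600 / 159.6000 = 0.611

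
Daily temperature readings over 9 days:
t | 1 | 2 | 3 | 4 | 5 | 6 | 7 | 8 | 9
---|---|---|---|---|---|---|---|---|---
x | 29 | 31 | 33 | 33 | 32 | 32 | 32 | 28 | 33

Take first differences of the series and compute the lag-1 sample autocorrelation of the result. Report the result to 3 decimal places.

-0.307

First differences Δx: 2, 2, 0, -1, 0, 0, -4, 5
Mean of differences = 0.5000
Numerator Σ(Δx_t−Δx̄)(Δx_{t+1}−Δx̄) = -14.7500
Denominator Σ(Δx_t−Δx̄)² = 48.0000
r_1(Δx) = -14.7500 / 48.0000 = -0.307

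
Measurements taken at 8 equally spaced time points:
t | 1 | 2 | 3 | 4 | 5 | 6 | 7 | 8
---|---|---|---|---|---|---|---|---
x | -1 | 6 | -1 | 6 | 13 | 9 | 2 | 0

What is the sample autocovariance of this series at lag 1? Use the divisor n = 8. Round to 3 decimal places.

3.523

Mean x̄ = (-1 + 6 − 1 + 6 + 13 + 9 + 2 + 0)/8 = 4.2500
Σ_{t=1}^{7}(x_t−x̄)(x_{t+1}−x̄) = 28.1875
γ_1 = 28.1875 / 8 = 3.523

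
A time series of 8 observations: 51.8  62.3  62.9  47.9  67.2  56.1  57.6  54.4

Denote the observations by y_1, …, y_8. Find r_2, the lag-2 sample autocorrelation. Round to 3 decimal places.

-0.021

Mean ȳ = (51.8 + 62.3 + 62.9 + 47.9 + 67.2 + 56.1 + 57.6 + 54.4)/8 = 57.5250
Deviations from mean: -5.7250, 4.7750, 5.3750, -9.6250, 9.6750, -1.4250, 0.0750, -3.1250
Σ(y_t−ȳ)(y_{t+2}−ȳ) = (-30.7719) + (-45.9594) + (52.0031) + (13.7156) + (0.7256) + (4.4531) = -5.8338
Denominator Σ(y_t−ȳ)² = 282.5150
r_2 = -5.8338 / 282.5150 = -0.021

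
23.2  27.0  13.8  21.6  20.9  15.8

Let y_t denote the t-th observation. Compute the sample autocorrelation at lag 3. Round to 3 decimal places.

0.314

Mean ȳ = (23.2 + 27.0 + 13.8 + 21.6 + 20.9 + 15.8)/6 = 20.3833
Deviations from mean: 2.8167, 6.6167, -6.5833, 1.2167, 0.5167, -4.5833
Σ(y_t−ȳ)(y_{t+3}−ȳ) = (3.4269) + (3.4186) + (30.1736) = 37.0192
Denominator Σ(y_t−ȳ)² = 117.8083
r_3 = 37.0192 / 117.8083 = 0.314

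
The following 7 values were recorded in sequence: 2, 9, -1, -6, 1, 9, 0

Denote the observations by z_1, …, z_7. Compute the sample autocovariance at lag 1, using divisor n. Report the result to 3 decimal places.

-1.429

Mean z̄ = (2 + 9 − 1 − 6 + 1 + 9 + 0)/7 = 2.0000
Deviations: 0.0000, 7.0000, -3.0000, -8.0000, -1.0000, 7.0000, -2.0000
Σ_{t=1}^{6}(z_t−z̄)(z_{t+1}−z̄) = -10.0000
γ_1 = -10.0000 / 7 = -1.429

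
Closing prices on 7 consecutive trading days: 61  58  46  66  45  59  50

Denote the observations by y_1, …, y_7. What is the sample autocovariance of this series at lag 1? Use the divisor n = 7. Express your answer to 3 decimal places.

Mean ȳ = (61 + 58 + 46 + 66 + 45 + 59 + 50)/7 = 55.0000
Σ_{t=1}^{6}(y_t−ȳ)(y_{t+1}−ȳ) = -278.0000
γ_1 = -278.0000 / 7 = -39.714

-39.714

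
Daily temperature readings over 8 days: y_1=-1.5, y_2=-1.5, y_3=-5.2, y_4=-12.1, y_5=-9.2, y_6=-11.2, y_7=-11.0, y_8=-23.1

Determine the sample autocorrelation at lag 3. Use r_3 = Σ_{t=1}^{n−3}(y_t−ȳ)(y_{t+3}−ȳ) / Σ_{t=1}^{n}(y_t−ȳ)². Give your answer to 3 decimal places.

Mean ȳ = (-1.5 − 1.5 − 5.2 − 12.1 − 9.2 − 11.2 − 11.0 − 23.1)/8 = -9.3500
Σ(y_t−ȳ)(y_{t+3}−ȳ) = (-21.5875) + (1.1775) + (-7.6775) + (4.5375) + (-2.0625) = -25.6125
Denominator Σ(y_t−ȳ)² = 343.2600
r_3 = -25.6125 / 343.2600 = -0.075

-0.075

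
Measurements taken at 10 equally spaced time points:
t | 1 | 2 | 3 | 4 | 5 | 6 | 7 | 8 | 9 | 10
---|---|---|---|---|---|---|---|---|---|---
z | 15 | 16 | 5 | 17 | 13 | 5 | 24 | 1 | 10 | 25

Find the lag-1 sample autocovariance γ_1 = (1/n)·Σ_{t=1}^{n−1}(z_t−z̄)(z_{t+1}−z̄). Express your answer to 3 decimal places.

Mean z̄ = (15 + 16 + 5 + 17 + 13 + 5 + 24 + 1 + 10 + 25)/10 = 13.1000
Σ_{t=1}^{9}(z_t−z̄)(z_{t+1}−z̄) = -268.7100
γ_1 = -268.7100 / 10 = -26.871

-26.871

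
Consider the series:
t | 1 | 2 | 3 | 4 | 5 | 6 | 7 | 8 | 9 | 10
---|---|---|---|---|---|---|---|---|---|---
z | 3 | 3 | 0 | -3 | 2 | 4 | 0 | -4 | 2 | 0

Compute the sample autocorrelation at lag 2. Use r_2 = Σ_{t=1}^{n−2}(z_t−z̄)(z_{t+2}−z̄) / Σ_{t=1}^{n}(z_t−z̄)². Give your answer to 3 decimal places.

-0.600

Mean z̄ = (3 + 3 + 0 − 3 + 2 + 4 + 0 − 4 + 2 + 0)/10 = 0.7000
Numerator Σ_{t=1}^{8}(z_t−z̄)(z_{t+2}−z̄) = -37.2800
Denominator Σ(z_t−z̄)² = 62.1000
r_2 = -37.2800 / 62.1000 = -0.600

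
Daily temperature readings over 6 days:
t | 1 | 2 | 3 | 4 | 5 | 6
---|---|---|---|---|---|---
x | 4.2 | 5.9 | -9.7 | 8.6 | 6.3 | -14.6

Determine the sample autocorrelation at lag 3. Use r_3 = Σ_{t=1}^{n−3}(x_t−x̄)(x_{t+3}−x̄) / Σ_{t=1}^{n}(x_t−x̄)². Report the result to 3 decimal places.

Mean x̄ = (4.2 + 5.9 − 9.7 + 8.6 + 6.3 − 14.6)/6 = 0.1167
Numerator Σ_{t=1}^{3}(x_t−x̄)(x_{t+3}−x̄) = 214.8692
Denominator Σ(x_t−x̄)² = 473.2683
r_3 = 214.8692 / 473.2683 = 0.454

0.454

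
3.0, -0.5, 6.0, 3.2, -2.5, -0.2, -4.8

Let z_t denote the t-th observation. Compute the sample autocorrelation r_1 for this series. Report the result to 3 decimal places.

Mean z̄ = (3.0 − 0.5 + 6.0 + 3.2 − 2.5 − 0.2 − 4.8)/7 = 0.6000
Σ(z_t−z̄)(z_{t+1}−z̄) = (-2.6400) + (-5.9400) + (14.0400) + (-8.0600) + (2.4800) + (4.3200) = 4.2000
Denominator Σ(z_t−z̄)² = 82.3000
r_1 = 4.2000 / 82.3000 = 0.051

0.051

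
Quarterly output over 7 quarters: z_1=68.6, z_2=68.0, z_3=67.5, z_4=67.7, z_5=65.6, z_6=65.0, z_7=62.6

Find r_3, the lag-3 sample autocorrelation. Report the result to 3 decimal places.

-0.181

Mean z̄ = (68.6 + 68.0 + 67.5 + 67.7 + 65.6 + 65.0 + 62.6)/7 = 66.4286
Numerator Σ_{t=1}^{4}(z_t−z̄)(z_{t+3}−z̄) = -4.9396
Denominator Σ(z_t−z̄)² = 27.3343
r_3 = -4.9396 / 27.3343 = -0.181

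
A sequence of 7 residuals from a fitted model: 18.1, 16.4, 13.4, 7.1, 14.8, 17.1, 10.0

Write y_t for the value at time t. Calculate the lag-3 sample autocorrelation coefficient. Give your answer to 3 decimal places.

-0.019

Mean ȳ = (18.1 + 16.4 + 13.4 + 7.1 + 14.8 + 17.1 + 10.0)/7 = 13.8429
Deviations from mean: 4.2571, 2.5571, -0.4429, -6.7429, 0.9571, 3.2571, -3.8429
Numerator Σ_{t=1}^{4}(y_t−ȳ)(y_{t+3}−ȳ) = -1.7884
Denominator Σ(y_t−ȳ)² = 96.6171
r_3 = -1.7884 / 96.6171 = -0.019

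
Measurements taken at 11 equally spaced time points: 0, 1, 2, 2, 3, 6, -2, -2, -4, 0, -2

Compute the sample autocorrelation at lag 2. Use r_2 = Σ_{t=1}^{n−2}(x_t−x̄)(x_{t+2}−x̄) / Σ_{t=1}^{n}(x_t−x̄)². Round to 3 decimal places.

Mean x̄ = (0 + 1 + 2 + 2 + 3 + 6 − 2 − 2 − 4 + 0 − 2)/11 = 0.3636
Numerator Σ_{t=1}^{9}(x_t−x̄)(x_{t+2}−x̄) = 15.9174
Denominator Σ(x_t−x̄)² = 80.5455
r_2 = 15.9174 / 80.5455 = 0.198

0.198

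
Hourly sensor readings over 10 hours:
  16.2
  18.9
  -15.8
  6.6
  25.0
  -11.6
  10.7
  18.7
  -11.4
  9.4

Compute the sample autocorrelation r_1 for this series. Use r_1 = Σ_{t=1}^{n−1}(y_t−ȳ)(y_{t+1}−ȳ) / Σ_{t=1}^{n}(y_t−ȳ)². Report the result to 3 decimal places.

-0.411

Mean ȳ = (16.2 + 18.9 − 15.8 + 6.6 + 25.0 − 11.6 + 10.7 + 18.7 − 11.4 + 9.4)/10 = 6.6700
Numerator Σ_{t=1}^{9}(y_t−ȳ)(y_{t+1}−ȳ) = -784.7159
Denominator Σ(y_t−ȳ)² = 1910.0210
r_1 = -784.7159 / 1910.0210 = -0.411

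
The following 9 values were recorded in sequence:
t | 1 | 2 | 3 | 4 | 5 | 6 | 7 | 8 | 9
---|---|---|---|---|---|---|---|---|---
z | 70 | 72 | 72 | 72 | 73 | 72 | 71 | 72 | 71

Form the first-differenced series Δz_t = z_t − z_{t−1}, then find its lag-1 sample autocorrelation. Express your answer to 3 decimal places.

-0.227

First differences Δz: 2, 0, 0, 1, -1, -1, 1, -1
Mean of differences = 0.1250
Numerator Σ(Δz_t−Δz̄)(Δz_{t+1}−Δz̄) = -2.0156
Denominator Σ(Δz_t−Δz̄)² = 8.8750
r_1(Δz) = -2.0156 / 8.8750 = -0.227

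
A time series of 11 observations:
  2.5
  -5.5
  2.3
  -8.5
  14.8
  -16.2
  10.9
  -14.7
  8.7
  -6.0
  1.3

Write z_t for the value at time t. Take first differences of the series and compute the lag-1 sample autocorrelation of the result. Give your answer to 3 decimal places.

-0.937

First differences Δz: -8.0, 7.8, -10.8, 23.3, -31.0, 27.1, -25.6, 23.4, -14.7, 7.3
Mean of differences = -0.1200
Numerator Σ(Δz_t−Δz̄)(Δz_{t+1}−Δz̄) = -3704.8444
Denominator Σ(Δz_t−Δz̄)² = 3951.9360
r_1(Δz) = -3704.8444 / 3951.9360 = -0.937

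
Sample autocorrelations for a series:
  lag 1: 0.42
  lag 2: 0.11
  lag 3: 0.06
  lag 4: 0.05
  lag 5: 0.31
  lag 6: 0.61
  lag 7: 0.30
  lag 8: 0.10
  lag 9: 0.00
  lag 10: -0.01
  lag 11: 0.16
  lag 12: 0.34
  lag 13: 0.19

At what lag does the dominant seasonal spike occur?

The largest autocorrelation is r_6 = 0.61; the remaining lags stay at or below 0.42. The elevated value at lag 1 (0.42), dropping to 0.11 at lag 2, reflects decaying short-term dependence rather than seasonality.
The dominant spike at lag 6 indicates a seasonal period of 6.

6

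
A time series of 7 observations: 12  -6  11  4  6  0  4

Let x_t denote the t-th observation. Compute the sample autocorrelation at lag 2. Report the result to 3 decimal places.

Mean x̄ = (12 − 6 + 11 + 4 + 6 + 0 + 4)/7 = 4.4286
Deviations from mean: 7.5714, -10.4286, 6.5714, -0.4286, 1.5714, -4.4286, -0.4286
Σ(x_t−x̄)(x_{t+2}−x̄) = (49.7551) + (4.4694) + (10.3265) + (1.8980) + (-0.6735) = 65.7755
Denominator Σ(x_t−x̄)² = 231.7143
r_2 = 65.7755 / 231.7143 = 0.284

0.284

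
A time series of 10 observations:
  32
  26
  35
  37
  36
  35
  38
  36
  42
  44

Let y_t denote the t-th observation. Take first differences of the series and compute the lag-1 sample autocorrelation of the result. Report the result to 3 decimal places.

First differences Δy: -6, 9, 2, -1, -1, 3, -2, 6, 2
Mean of differences = 1.3333
Numerator Σ(Δy_t−Δȳ)(Δy_{t+1}−Δȳ) = -69.1111
Denominator Σ(Δy_t−Δȳ)² = 160.0000
r_1(Δy) = -69.1111 / 160.0000 = -0.432

-0.432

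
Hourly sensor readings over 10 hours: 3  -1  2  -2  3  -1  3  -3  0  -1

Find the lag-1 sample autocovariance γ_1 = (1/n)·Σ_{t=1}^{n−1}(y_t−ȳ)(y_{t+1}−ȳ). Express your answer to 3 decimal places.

-3.039

Mean ȳ = (3 − 1 + 2 − 2 + 3 − 1 + 3 − 3 + 0 − 1)/10 = 0.3000
Σ_{t=1}^{9}(y_t−ȳ)(y_{t+1}−ȳ) = -30.3900
γ_1 = -30.3900 / 10 = -3.039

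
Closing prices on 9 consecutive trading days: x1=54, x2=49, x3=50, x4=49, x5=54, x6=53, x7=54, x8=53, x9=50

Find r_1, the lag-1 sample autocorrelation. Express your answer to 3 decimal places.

0.089

Mean x̄ = (54 + 49 + 50 + 49 + 54 + 53 + 54 + 53 + 50)/9 = 51.7778
Numerator Σ_{t=1}^{8}(x_t−x̄)(x_{t+1}−x̄) = 3.5062
Denominator Σ(x_t−x̄)² = 39.5556
r_1 = 3.5062 / 39.5556 = 0.089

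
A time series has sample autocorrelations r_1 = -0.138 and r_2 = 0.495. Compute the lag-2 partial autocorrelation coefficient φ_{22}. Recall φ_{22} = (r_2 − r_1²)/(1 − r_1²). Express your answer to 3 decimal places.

φ_{22} = (r_2 − r_1²) / (1 − r_1²)
r_1² = (-0.138)² = 0.019044
Numerator = 0.495 − 0.0190 = 0.4760; denominator = 1 − 0.0190 = 0.9810
φ_{22} = 0.4760 / 0.9810 = 0.485

0.485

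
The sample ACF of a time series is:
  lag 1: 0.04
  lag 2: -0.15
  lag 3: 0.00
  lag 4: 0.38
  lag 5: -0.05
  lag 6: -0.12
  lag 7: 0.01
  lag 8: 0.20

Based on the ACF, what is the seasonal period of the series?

The largest autocorrelation is r_4 = 0.38, with a weaker echo at lag 8 (0.20); the remaining lags stay at or below 0.04.
The dominant spike at lag 4 indicates a seasonal period of 4.

4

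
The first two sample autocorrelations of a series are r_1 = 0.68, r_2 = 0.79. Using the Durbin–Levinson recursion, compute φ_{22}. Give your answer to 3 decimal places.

0.609

φ_{22} = (r_2 − r_1²) / (1 − r_1²)
r_1² = (0.68)² = 0.4624
Numerator = 0.79 − 0.4624 = 0.3276; denominator = 1 − 0.4624 = 0.5376
φ_{22} = 0.3276 / 0.5376 = 0.609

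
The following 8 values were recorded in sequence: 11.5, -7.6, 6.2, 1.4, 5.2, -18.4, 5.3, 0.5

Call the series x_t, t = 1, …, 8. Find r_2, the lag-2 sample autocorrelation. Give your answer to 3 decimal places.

Mean x̄ = (11.5 − 7.6 + 6.2 + 1.4 + 5.2 − 18.4 + 5.3 + 0.5)/8 = 0.5125
Deviations from mean: 10.9875, -8.1125, 5.6875, 0.8875, 4.6875, -18.9125, 4.7875, -0.0125
Σ(x_t−x̄)(x_{t+2}−x̄) = (62.4914) + (-7.1998) + (26.6602) + (-16.7848) + (22.4414) + (0.2364) = 87.8447
Denominator Σ(x_t−x̄)² = 622.2488
r_2 = 87.8447 / 622.2488 = 0.141

0.141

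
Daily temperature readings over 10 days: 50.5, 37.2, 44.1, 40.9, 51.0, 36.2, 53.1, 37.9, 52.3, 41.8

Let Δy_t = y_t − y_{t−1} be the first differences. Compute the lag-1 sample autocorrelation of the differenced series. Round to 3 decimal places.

First differences Δy: -13.3, 6.9, -3.2, 10.1, -14.8, 16.9, -15.2, 14.4, -10.5
Mean of differences = -0.9667
Numerator Σ(Δy_t−Δȳ)(Δy_{t+1}−Δȳ) = -1159.0678
Denominator Σ(Δy_t−Δȳ)² = 1381.6400
r_1(Δy) = -1159.0678 / 1381.6400 = -0.839

-0.839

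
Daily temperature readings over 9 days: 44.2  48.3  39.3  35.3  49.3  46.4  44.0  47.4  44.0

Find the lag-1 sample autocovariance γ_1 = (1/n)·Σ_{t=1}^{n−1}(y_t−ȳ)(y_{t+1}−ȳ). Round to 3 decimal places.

-1.378

Mean ȳ = (44.2 + 48.3 + 39.3 + 35.3 + 49.3 + 46.4 + 44.0 + 47.4 + 44.0)/9 = 44.2444
Σ_{t=1}^{8}(y_t−ȳ)(y_{t+1}−ȳ) = -12.3986
γ_1 = -12.3986 / 9 = -1.378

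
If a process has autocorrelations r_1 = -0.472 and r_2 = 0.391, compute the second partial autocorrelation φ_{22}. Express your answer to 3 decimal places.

φ_{22} = (r_2 − r_1²) / (1 − r_1²)
r_1² = (-0.472)² = 0.222784
Numerator = 0.391 − 0.2228 = 0.1682; denominator = 1 − 0.2228 = 0.7772
φ_{22} = 0.1682 / 0.7772 = 0.216

0.216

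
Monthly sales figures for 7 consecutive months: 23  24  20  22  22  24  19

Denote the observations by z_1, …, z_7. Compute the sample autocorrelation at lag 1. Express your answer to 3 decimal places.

Mean z̄ = (23 + 24 + 20 + 22 + 22 + 24 + 19)/7 = 22.0000
Deviations from mean: 1.0000, 2.0000, -2.0000, 0.0000, 0.0000, 2.0000, -3.0000
Numerator Σ_{t=1}^{6}(z_t−z̄)(z_{t+1}−z̄) = -8.0000
Denominator Σ(z_t−z̄)² = 22.0000
r_1 = -8.0000 / 22.0000 = -0.364

-0.364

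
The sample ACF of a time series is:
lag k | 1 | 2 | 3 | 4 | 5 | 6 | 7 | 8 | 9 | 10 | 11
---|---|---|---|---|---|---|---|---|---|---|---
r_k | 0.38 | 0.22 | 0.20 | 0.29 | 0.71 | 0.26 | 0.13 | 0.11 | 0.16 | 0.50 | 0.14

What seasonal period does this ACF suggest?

5

The largest autocorrelation is r_5 = 0.71, with a weaker echo at lag 10 (0.50); the remaining lags stay at or below 0.38. The elevated value at lag 1 (0.38), dropping to 0.22 at lag 2, reflects decaying short-term dependence rather than seasonality.
The dominant spike at lag 5 indicates a seasonal period of 5.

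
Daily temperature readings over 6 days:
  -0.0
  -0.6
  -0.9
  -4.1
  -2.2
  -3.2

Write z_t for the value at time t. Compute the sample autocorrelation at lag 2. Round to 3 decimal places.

0.130

Mean z̄ = (-0.0 − 0.6 − 0.9 − 4.1 − 2.2 − 3.2)/6 = -1.8333
Numerator Σ_{t=1}^{4}(z_t−z̄)(z_{t+2}−z̄) = 1.6711
Denominator Σ(z_t−z̄)² = 12.8933
r_2 = 1.6711 / 12.8933 = 0.130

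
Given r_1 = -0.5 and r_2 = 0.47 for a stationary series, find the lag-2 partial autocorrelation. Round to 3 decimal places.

0.293

φ_{22} = (r_2 − r_1²) / (1 − r_1²)
r_1² = (-0.5)² = 0.25
Numerator = 0.47 − 0.2500 = 0.2200; denominator = 1 − 0.2500 = 0.7500
φ_{22} = 0.2200 / 0.7500 = 0.293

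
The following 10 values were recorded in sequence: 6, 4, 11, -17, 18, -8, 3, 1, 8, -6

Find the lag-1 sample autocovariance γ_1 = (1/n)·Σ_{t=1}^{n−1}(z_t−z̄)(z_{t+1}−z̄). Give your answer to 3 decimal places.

-67.400

Mean z̄ = (6 + 4 + 11 − 17 + 18 − 8 + 3 + 1 + 8 − 6)/10 = 2.0000
Σ_{t=1}^{9}(z_t−z̄)(z_{t+1}−z̄) = -674.0000
γ_1 = -674.0000 / 10 = -67.400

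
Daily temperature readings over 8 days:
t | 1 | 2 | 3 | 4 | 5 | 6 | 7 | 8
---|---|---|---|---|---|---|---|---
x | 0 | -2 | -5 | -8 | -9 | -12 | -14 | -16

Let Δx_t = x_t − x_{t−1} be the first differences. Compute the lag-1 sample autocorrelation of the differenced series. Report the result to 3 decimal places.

-0.482

First differences Δx: -2, -3, -3, -1, -3, -2, -2
Mean of differences = -2.2857
Numerator Σ(Δx_t−Δx̄)(Δx_{t+1}−Δx̄) = -1.6531
Denominator Σ(Δx_t−Δx̄)² = 3.4286
r_1(Δx) = -1.6531 / 3.4286 = -0.482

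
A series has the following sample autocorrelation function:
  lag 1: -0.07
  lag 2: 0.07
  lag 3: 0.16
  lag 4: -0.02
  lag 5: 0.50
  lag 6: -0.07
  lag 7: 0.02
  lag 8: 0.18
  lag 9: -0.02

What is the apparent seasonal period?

The largest autocorrelation is r_5 = 0.50; the remaining lags stay at or below 0.18.
The dominant spike at lag 5 indicates a seasonal period of 5.

5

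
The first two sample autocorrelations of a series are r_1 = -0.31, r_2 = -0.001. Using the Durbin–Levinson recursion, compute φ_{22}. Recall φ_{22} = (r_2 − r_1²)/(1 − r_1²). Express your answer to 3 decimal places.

φ_{22} = (r_2 − r_1²) / (1 − r_1²)
r_1² = (-0.31)² = 0.0961
Numerator = -0.001 − 0.0961 = -0.0971; denominator = 1 − 0.0961 = 0.9039
φ_{22} = -0.0971 / 0.9039 = -0.107

-0.107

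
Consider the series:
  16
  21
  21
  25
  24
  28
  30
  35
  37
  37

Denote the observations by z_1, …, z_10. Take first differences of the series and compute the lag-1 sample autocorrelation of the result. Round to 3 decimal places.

-0.542

First differences Δz: 5, 0, 4, -1, 4, 2, 5, 2, 0
Mean of differences = 2.3333
Numerator Σ(Δz_t−Δz̄)(Δz_{t+1}−Δz̄) = -22.7778
Denominator Σ(Δz_t−Δz̄)² = 42.0000
r_1(Δz) = -22.7778 / 42.0000 = -0.542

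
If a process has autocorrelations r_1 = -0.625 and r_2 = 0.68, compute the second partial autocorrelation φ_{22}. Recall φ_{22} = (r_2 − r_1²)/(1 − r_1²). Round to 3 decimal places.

0.475

φ_{22} = (r_2 − r_1²) / (1 − r_1²)
r_1² = (-0.625)² = 0.390625
Numerator = 0.68 − 0.3906 = 0.2894; denominator = 1 − 0.3906 = 0.6094
φ_{22} = 0.2894 / 0.6094 = 0.475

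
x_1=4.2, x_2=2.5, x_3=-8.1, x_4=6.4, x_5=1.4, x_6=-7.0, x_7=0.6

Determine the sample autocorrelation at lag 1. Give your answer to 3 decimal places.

Mean x̄ = (4.2 + 2.5 − 8.1 + 6.4 + 1.4 − 7.0 + 0.6)/7 = 0.0000
Σ(x_t−x̄)(x_{t+1}−x̄) = (10.5000) + (-20.2500) + (-51.8400) + (8.9600) + (-9.8000) + (-4.2000) = -66.6300
Denominator Σ(x_t−x̄)² = 181.7800
r_1 = -66.6300 / 181.7800 = -0.367

-0.367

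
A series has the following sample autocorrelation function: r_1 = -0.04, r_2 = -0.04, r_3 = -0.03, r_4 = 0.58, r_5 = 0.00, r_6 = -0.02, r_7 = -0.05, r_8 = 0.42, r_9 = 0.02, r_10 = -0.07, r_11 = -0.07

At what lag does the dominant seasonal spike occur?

The largest autocorrelation is r_4 = 0.58, with a weaker echo at lag 8 (0.42); the remaining lags stay at or below 0.02.
The dominant spike at lag 4 indicates a seasonal period of 4.

4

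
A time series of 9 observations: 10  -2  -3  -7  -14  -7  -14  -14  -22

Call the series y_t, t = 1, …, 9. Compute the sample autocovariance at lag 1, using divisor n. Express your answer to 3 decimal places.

27.159

Mean ȳ = (10 − 2 − 3 − 7 − 14 − 7 − 14 − 14 − 22)/9 = -8.1111
Σ_{t=1}^{8}(y_t−ȳ)(y_{t+1}−ȳ) = 244.4321
γ_1 = 244.4321 / 9 = 27.159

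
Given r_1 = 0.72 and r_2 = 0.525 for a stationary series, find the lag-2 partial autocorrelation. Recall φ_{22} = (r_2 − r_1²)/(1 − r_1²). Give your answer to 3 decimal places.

φ_{22} = (r_2 − r_1²) / (1 − r_1²)
r_1² = (0.72)² = 0.5184
Numerator = 0.525 − 0.5184 = 0.0066; denominator = 1 − 0.5184 = 0.4816
φ_{22} = 0.0066 / 0.4816 = 0.014

0.014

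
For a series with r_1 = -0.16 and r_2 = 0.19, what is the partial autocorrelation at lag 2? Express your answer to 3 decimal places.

0.169

φ_{22} = (r_2 − r_1²) / (1 − r_1²)
r_1² = (-0.16)² = 0.0256
Numerator = 0.19 − 0.0256 = 0.1644; denominator = 1 − 0.0256 = 0.9744
φ_{22} = 0.1644 / 0.9744 = 0.169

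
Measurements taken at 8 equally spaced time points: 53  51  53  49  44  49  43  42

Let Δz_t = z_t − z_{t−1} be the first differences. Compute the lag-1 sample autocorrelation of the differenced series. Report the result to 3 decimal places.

First differences Δz: -2, 2, -4, -5, 5, -6, -1
Mean of differences = -1.5714
Numerator Σ(Δz_t−Δz̄)(Δz_{t+1}−Δz̄) = -56.0408
Denominator Σ(Δz_t−Δz̄)² = 93.7143
r_1(Δz) = -56.0408 / 93.7143 = -0.598

-0.598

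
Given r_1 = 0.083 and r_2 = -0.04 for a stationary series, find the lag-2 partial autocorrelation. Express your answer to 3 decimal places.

-0.047

φ_{22} = (r_2 − r_1²) / (1 − r_1²)
r_1² = (0.083)² = 0.006889
Numerator = -0.04 − 0.0069 = -0.0469; denominator = 1 − 0.0069 = 0.9931
φ_{22} = -0.0469 / 0.9931 = -0.047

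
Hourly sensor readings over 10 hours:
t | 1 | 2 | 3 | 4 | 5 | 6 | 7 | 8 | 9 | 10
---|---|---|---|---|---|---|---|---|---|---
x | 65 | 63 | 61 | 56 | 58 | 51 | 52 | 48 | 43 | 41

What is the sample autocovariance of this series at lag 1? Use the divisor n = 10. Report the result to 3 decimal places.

39.896

Mean x̄ = (65 + 63 + 61 + 56 + 58 + 51 + 52 + 48 + 43 + 41)/10 = 53.8000
Σ_{t=1}^{9}(x_t−x̄)(x_{t+1}−x̄) = 398.9600
γ_1 = 398.9600 / 10 = 39.896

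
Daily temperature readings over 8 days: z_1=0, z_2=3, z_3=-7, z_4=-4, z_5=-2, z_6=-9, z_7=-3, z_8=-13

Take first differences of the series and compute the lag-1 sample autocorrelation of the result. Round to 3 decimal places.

-0.653

First differences Δz: 3, -10, 3, 2, -7, 6, -10
Mean of differences = -1.8571
Numerator Σ(Δz_t−Δz̄)(Δz_{t+1}−Δz̄) = -184.5918
Denominator Σ(Δz_t−Δz̄)² = 282.8571
r_1(Δz) = -184.5918 / 282.8571 = -0.653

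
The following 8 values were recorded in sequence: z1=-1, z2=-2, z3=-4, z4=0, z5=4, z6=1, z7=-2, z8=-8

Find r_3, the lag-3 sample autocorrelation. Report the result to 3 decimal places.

Mean z̄ = (-1 − 2 − 4 + 0 + 4 + 1 − 2 − 8)/8 = -1.5000
Σ(z_t−z̄)(z_{t+3}−z̄) = (0.7500) + (-2.7500) + (-6.2500) + (-0.7500) + (-35.7500) = -44.7500
Denominator Σ(z_t−z̄)² = 88.0000
r_3 = -44.7500 / 88.0000 = -0.509

-0.509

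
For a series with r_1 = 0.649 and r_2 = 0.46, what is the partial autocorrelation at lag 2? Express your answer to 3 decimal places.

φ_{22} = (r_2 − r_1²) / (1 − r_1²)
r_1² = (0.649)² = 0.421201
Numerator = 0.46 − 0.4212 = 0.0388; denominator = 1 − 0.4212 = 0.5788
φ_{22} = 0.0388 / 0.5788 = 0.067

0.067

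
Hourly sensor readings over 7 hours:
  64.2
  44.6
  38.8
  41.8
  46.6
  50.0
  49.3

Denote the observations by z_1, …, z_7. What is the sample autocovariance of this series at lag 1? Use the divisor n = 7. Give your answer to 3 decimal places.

5.699

Mean z̄ = (64.2 + 44.6 + 38.8 + 41.8 + 46.6 + 50.0 + 49.3)/7 = 47.9000
Σ_{t=1}^{6}(z_t−z̄)(z_{t+1}−z̄) = 39.8900
γ_1 = 39.8900 / 7 = 5.699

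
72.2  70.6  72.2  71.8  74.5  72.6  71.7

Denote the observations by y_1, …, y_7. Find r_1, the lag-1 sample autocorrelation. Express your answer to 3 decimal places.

Mean ȳ = (72.2 + 70.6 + 72.2 + 71.8 + 74.5 + 72.6 + 71.7)/7 = 72.2286
Deviations from mean: -0.0286, -1.6286, -0.0286, -0.4286, 2.2714, 0.3714, -0.5286
Σ(y_t−ȳ)(y_{t+1}−ȳ) = (0.0465) + (0.0465) + (0.0122) + (-0.9735) + (0.8437) + (-0.1963) = -0.2208
Denominator Σ(y_t−ȳ)² = 8.4143
r_1 = -0.2208 / 8.4143 = -0.026

-0.026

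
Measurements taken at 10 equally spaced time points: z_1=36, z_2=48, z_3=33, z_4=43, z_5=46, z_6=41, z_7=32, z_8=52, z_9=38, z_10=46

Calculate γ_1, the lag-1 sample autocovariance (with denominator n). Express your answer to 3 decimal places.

Mean z̄ = (36 + 48 + 33 + 43 + 46 + 41 + 32 + 52 + 38 + 46)/10 = 41.5000
Σ_{t=1}^{9}(z_t−z̄)(z_{t+1}−z̄) = -246.7500
γ_1 = -246.7500 / 10 = -24.675

-24.675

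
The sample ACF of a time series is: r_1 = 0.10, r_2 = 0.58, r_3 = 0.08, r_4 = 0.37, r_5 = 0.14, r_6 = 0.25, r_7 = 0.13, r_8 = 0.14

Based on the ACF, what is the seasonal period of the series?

2

The largest autocorrelation is r_2 = 0.58, with weaker echoes at lags 4 (0.37) and 6 (0.25); the remaining lags stay at or below 0.14.
The dominant spike at lag 2 indicates a seasonal period of 2.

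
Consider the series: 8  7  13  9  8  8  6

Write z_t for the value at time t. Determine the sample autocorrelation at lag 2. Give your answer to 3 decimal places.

Mean z̄ = (8 + 7 + 13 + 9 + 8 + 8 + 6)/7 = 8.4286
Σ(z_t−z̄)(z_{t+2}−z̄) = (-1.9592) + (-0.8163) + (-1.9592) + (-0.2449) + (1.0408) = -3.9388
Denominator Σ(z_t−z̄)² = 29.7143
r_2 = -3.9388 / 29.7143 = -0.133

-0.133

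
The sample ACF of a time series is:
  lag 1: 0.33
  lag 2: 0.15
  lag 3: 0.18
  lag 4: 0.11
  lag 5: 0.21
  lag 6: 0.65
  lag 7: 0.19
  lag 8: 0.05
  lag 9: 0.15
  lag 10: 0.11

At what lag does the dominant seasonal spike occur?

The largest autocorrelation is r_6 = 0.65; the remaining lags stay at or below 0.33. The elevated value at lag 1 (0.33), dropping to 0.15 at lag 2, reflects decaying short-term dependence rather than seasonality.
The dominant spike at lag 6 indicates a seasonal period of 6.

6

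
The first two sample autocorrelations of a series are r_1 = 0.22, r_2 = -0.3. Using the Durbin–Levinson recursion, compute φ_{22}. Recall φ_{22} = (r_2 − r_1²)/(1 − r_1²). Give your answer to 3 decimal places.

φ_{22} = (r_2 − r_1²) / (1 − r_1²)
r_1² = (0.22)² = 0.0484
Numerator = -0.3 − 0.0484 = -0.3484; denominator = 1 − 0.0484 = 0.9516
φ_{22} = -0.3484 / 0.9516 = -0.366

-0.366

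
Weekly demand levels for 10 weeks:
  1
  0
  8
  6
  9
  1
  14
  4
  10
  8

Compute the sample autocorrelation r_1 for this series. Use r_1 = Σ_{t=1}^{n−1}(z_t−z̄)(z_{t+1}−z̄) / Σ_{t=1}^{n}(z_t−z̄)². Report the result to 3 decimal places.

Mean z̄ = (1 + 0 + 8 + 6 + 9 + 1 + 14 + 4 + 10 + 8)/10 = 6.1000
Numerator Σ_{t=1}^{9}(z_t−z̄)(z_{t+1}−z̄) = -53.4100
Denominator Σ(z_t−z̄)² = 186.9000
r_1 = -53.4100 / 186.9000 = -0.286

-0.286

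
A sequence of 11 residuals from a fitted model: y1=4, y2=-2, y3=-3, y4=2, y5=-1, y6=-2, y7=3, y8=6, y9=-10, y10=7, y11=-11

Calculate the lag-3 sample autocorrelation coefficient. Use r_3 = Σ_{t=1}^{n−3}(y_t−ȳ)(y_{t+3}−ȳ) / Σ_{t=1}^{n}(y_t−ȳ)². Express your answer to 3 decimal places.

-0.015

Mean ȳ = (4 − 2 − 3 + 2 − 1 − 2 + 3 + 6 − 10 + 7 − 11)/11 = -0.6364
Numerator Σ_{t=1}^{8}(y_t−ȳ)(y_{t+3}−ȳ) = -5.1240
Denominator Σ(y_t−ȳ)² = 348.5455
r_3 = -5.1240 / 348.5455 = -0.015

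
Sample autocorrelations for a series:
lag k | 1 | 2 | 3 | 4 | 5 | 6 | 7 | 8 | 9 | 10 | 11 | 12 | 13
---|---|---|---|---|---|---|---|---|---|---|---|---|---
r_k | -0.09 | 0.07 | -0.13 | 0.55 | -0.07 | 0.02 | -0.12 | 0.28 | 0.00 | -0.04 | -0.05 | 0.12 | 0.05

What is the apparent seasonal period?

The largest autocorrelation is r_4 = 0.55, with a weaker echo at lag 8 (0.28); the remaining lags stay at or below 0.12.
The dominant spike at lag 4 indicates a seasonal period of 4.

4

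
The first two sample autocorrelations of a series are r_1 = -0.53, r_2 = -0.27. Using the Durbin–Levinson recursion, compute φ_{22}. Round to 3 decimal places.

-0.766

φ_{22} = (r_2 − r_1²) / (1 − r_1²)
r_1² = (-0.53)² = 0.2809
Numerator = -0.27 − 0.2809 = -0.5509; denominator = 1 − 0.2809 = 0.7191
φ_{22} = -0.5509 / 0.7191 = -0.766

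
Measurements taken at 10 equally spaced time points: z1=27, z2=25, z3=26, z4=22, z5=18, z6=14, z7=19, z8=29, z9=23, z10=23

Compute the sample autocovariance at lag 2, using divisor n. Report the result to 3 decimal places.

-3.432

Mean z̄ = (27 + 25 + 26 + 22 + 18 + 14 + 19 + 29 + 23 + 23)/10 = 22.6000
Σ_{t=1}^{8}(z_t−z̄)(z_{t+2}−z̄) = -34.3200
γ_2 = -34.3200 / 10 = -3.432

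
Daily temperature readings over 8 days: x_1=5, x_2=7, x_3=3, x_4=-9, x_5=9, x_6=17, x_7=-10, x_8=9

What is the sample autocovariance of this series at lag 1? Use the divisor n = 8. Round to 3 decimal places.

-29.986

Mean x̄ = (5 + 7 + 3 − 9 + 9 + 17 − 10 + 9)/8 = 3.8750
Σ_{t=1}^{7}(x_t−x̄)(x_{t+1}−x̄) = -239.8906
γ_1 = -239.8906 / 8 = -29.986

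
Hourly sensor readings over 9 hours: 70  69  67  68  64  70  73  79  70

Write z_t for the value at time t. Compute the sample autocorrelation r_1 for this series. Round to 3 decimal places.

Mean z̄ = (70 + 69 + 67 + 68 + 64 + 70 + 73 + 79 + 70)/9 = 70.0000
Numerator Σ_{t=1}^{8}(z_t−z̄)(z_{t+1}−z̄) = 48.0000
Denominator Σ(z_t−z̄)² = 140.0000
r_1 = 48.0000 / 140.0000 = 0.343

0.343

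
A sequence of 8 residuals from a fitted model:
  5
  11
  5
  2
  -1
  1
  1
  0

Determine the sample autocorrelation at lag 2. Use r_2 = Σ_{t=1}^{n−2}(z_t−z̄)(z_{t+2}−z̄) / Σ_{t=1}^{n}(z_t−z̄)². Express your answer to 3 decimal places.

0.038

Mean z̄ = (5 + 11 + 5 + 2 − 1 + 1 + 1 + 0)/8 = 3.0000
Deviations from mean: 2.0000, 8.0000, 2.0000, -1.0000, -4.0000, -2.0000, -2.0000, -3.0000
Numerator Σ_{t=1}^{6}(z_t−z̄)(z_{t+2}−z̄) = 4.0000
Denominator Σ(z_t−z̄)² = 106.0000
r_2 = 4.0000 / 106.0000 = 0.038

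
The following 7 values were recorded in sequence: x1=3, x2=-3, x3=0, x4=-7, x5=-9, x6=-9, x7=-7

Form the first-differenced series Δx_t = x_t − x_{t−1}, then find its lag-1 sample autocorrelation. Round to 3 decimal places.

First differences Δx: -6, 3, -7, -2, 0, 2
Mean of differences = -1.6667
Numerator Σ(Δx_t−Δx̄)(Δx_{t+1}−Δx̄) = -37.7778
Denominator Σ(Δx_t−Δx̄)² = 85.3333
r_1(Δx) = -37.7778 / 85.3333 = -0.443

-0.443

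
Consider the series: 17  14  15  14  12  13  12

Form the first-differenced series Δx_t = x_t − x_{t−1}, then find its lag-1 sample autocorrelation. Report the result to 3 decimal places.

First differences Δx: -3, 1, -1, -2, 1, -1
Mean of differences = -0.8333
Numerator Σ(Δx_t−Δx̄)(Δx_{t+1}−Δx̄) = -6.5278
Denominator Σ(Δx_t−Δx̄)² = 12.8333
r_1(Δx) = -6.5278 / 12.8333 = -0.509

-0.509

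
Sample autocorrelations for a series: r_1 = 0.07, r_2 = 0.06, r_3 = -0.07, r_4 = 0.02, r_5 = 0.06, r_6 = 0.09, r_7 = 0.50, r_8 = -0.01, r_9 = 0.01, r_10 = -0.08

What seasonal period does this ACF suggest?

7

The largest autocorrelation is r_7 = 0.50; the remaining lags stay at or below 0.09.
The dominant spike at lag 7 indicates a seasonal period of 7.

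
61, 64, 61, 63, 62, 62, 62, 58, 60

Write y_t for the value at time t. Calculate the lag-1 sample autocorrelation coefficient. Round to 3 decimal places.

Mean ȳ = (61 + 64 + 61 + 63 + 62 + 62 + 62 + 58 + 60)/9 = 61.4444
Numerator Σ_{t=1}^{8}(y_t−ȳ)(y_{t+1}−ȳ) = 1.5802
Denominator Σ(y_t−ȳ)² = 24.2222
r_1 = 1.5802 / 24.2222 = 0.065

0.065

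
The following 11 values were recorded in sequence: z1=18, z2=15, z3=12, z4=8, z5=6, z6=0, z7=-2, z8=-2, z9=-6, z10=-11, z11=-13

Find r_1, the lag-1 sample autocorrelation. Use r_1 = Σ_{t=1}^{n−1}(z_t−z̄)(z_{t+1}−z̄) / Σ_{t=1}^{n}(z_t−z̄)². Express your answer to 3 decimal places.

0.718

Mean z̄ = (18 + 15 + 12 + 8 + 6 + 0 − 2 − 2 − 6 − 11 − 13)/11 = 2.2727
Numerator Σ_{t=1}^{10}(z_t−z̄)(z_{t+1}−z̄) = 768.3802
Denominator Σ(z_t−z̄)² = 1070.1818
r_1 = 768.3802 / 1070.1818 = 0.718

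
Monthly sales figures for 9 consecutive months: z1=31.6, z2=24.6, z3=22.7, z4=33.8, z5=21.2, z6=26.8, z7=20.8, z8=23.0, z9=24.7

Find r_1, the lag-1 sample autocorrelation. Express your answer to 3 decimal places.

-0.366

Mean z̄ = (31.6 + 24.6 + 22.7 + 33.8 + 21.2 + 26.8 + 20.8 + 23.0 + 24.7)/9 = 25.4667
Numerator Σ_{t=1}^{8}(z_t−z̄)(z_{t+1}−z̄) = -60.0378
Denominator Σ(z_t−z̄)² = 163.9000
r_1 = -60.0378 / 163.9000 = -0.366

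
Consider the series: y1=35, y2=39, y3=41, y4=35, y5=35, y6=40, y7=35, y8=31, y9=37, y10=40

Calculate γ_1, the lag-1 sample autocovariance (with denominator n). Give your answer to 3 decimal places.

Mean ȳ = (35 + 39 + 41 + 35 + 35 + 40 + 35 + 31 + 37 + 40)/10 = 36.8000
Σ_{t=1}^{9}(y_t−ȳ)(y_{t+1}−ȳ) = -0.6400
γ_1 = -0.6400 / 10 = -0.064

-0.064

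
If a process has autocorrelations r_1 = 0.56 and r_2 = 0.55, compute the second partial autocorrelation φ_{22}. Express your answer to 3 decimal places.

φ_{22} = (r_2 − r_1²) / (1 − r_1²)
r_1² = (0.56)² = 0.3136
Numerator = 0.55 − 0.3136 = 0.2364; denominator = 1 − 0.3136 = 0.6864
φ_{22} = 0.2364 / 0.6864 = 0.344

0.344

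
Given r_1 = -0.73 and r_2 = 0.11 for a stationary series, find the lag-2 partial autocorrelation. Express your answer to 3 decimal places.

-0.905

φ_{22} = (r_2 − r_1²) / (1 − r_1²)
r_1² = (-0.73)² = 0.5329
Numerator = 0.11 − 0.5329 = -0.4229; denominator = 1 − 0.5329 = 0.4671
φ_{22} = -0.4229 / 0.4671 = -0.905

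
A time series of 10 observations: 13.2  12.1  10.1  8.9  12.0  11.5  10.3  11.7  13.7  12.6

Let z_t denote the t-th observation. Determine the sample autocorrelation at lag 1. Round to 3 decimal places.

Mean z̄ = (13.2 + 12.1 + 10.1 + 8.9 + 12.0 + 11.5 + 10.3 + 11.7 + 13.7 + 12.6)/10 = 11.6100
Numerator Σ_{t=1}^{9}(z_t−z̄)(z_{t+1}−z̄) = 5.3149
Denominator Σ(z_t−z̄)² = 19.6290
r_1 = 5.3149 / 19.6290 = 0.271

0.271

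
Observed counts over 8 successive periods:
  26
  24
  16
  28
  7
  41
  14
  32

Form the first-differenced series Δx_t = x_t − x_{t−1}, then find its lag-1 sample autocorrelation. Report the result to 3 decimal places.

-0.855

First differences Δx: -2, -8, 12, -21, 34, -27, 18
Mean of differences = 0.8571
Numerator Σ(Δx_t−Δx̄)(Δx_{t+1}−Δx̄) = -2442.1633
Denominator Σ(Δx_t−Δx̄)² = 2856.8571
r_1(Δx) = -2442.1633 / 2856.8571 = -0.855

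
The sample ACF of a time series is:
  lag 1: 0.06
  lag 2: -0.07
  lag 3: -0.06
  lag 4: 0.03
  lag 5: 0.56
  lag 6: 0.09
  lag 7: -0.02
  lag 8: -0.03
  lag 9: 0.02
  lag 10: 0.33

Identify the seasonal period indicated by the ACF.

5

The largest autocorrelation is r_5 = 0.56, with a weaker echo at lag 10 (0.33); the remaining lags stay at or below 0.09.
The dominant spike at lag 5 indicates a seasonal period of 5.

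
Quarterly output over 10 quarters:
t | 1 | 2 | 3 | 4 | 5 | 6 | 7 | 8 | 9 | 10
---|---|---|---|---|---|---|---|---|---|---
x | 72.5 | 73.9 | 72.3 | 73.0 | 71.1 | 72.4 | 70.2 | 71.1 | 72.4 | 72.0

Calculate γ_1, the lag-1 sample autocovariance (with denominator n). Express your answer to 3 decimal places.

0.106

Mean x̄ = (72.5 + 73.9 + 72.3 + 73.0 + 71.1 + 72.4 + 70.2 + 71.1 + 72.4 + 72.0)/10 = 72.0900
Σ_{t=1}^{9}(x_t−x̄)(x_{t+1}−x̄) = 1.0559
γ_1 = 1.0559 / 10 = 0.106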